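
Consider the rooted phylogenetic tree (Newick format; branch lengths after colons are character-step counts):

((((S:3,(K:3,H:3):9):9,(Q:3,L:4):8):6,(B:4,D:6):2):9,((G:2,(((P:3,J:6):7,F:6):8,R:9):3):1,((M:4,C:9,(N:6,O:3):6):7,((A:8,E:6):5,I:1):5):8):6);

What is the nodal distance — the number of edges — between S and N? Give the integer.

9

The MRCA of S and N is the root of the tree.
From S up to that node: 4 branches. From N up to the same node: 5 branches. Total: 4 + 5 = 9.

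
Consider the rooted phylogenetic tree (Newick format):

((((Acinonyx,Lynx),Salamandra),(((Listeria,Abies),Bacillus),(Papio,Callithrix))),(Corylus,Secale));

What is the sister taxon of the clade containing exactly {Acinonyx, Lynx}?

Salamandra

The clade containing exactly {Acinonyx, Lynx} attaches to the tree at the node subtending ((Acinonyx,Lynx),Salamandra).
The other lineage descending from that same node — the sister group — is the single tip Salamandra.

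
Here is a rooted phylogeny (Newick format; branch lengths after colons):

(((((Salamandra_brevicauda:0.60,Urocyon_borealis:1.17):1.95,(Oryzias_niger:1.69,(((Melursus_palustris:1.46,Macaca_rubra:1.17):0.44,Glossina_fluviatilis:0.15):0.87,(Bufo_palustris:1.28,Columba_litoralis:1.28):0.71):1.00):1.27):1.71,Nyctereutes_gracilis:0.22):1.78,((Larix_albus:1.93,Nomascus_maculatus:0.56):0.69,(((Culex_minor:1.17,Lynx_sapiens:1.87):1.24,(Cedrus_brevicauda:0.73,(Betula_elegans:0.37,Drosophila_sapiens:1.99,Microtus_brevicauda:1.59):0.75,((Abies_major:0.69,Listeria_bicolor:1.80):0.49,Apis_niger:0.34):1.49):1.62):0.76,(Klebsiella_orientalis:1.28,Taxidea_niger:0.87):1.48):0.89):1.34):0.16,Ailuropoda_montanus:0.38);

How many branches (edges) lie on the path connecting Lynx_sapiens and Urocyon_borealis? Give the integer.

The MRCA of Lynx_sapiens and Urocyon_borealis is the node subtending ((((Salamandra_brevicauda,Urocyon_borealis),(Oryzias_niger,(((Melursus_palustris,Macaca_rubra),Glossina_fluviatilis),(Bufo_palustris,Columba_litoralis)))),Nyctereutes_gracilis),((Larix_albus,Nomascus_maculatus),(((Culex_minor,Lynx_sapiens),(Cedrus_brevicauda,(Betula_elegans,Drosophila_sapiens,Microtus_brevicauda),((Abies_major,Listeria_bicolor),Apis_niger))),(Klebsiella_orientalis,Taxidea_niger)))).
From Lynx_sapiens up to that node: 5 branches. From Urocyon_borealis up to the same node: 4 branches. Total: 5 + 4 = 9.

9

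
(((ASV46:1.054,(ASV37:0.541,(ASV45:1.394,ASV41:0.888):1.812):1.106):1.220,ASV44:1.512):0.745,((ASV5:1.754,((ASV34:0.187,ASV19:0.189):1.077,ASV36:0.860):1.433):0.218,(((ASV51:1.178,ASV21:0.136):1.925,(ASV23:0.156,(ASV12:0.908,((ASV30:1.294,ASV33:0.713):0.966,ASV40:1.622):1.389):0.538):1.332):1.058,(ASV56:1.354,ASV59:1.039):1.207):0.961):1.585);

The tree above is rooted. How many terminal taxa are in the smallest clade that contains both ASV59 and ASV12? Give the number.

9

The MRCA of ASV59 and ASV12 is the node subtending (((ASV51,ASV21),(ASV23,(ASV12,((ASV30,ASV33),ASV40)))),(ASV56,ASV59)).
That clade contains 9 terminal taxa: ASV12, ASV21, ASV23, ASV30, ASV33, ASV40, ASV51, ASV56, ASV59.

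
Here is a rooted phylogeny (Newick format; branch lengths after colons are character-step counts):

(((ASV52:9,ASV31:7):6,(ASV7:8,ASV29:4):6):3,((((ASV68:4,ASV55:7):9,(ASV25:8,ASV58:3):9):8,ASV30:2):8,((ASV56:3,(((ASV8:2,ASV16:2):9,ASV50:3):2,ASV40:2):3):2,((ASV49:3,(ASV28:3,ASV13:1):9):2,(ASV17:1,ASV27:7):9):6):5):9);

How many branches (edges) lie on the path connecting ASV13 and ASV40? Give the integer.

7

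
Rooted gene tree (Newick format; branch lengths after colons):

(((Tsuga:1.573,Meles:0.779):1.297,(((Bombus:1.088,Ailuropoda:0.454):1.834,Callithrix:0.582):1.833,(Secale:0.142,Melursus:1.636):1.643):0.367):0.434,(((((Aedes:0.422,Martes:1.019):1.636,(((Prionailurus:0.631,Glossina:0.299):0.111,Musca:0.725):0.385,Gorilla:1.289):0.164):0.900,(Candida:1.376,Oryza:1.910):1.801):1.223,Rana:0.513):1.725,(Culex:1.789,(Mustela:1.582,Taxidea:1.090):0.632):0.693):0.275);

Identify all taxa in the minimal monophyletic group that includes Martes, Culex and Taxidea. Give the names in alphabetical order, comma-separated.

Tracing Martes: it sits inside (Aedes,Martes).
Tracing Culex: it sits inside (Culex,(Mustela,Taxidea)).
Tracing Taxidea: it sits inside (Mustela,Taxidea).
The smallest clade enclosing all 3 is (((((Aedes,Martes),(((Prionailurus,Glossina),Musca),Gorilla)),(Candida,Oryza)),Rana),(Culex,(Mustela,Taxidea))); the answer is its 12 terminal taxa in alphabetical order.

Aedes, Candida, Culex, Glossina, Gorilla, Martes, Musca, Mustela, Oryza, Prionailurus, Rana, Taxidea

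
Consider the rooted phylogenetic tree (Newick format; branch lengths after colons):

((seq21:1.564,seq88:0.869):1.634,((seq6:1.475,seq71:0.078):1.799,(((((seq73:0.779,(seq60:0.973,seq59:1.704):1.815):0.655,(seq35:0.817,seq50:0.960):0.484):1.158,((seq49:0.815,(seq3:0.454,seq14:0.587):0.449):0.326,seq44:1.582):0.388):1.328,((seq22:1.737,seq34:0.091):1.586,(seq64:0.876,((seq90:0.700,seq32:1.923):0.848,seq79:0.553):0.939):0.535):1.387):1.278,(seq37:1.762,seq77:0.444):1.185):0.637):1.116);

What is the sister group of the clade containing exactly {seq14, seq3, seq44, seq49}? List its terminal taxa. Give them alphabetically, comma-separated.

The clade containing exactly {seq14, seq3, seq44, seq49} attaches to the tree at the node subtending (((seq73,(seq60,seq59)),(seq35,seq50)),((seq49,(seq3,seq14)),seq44)).
The other lineage descending from that same node — the sister group — is ((seq73,(seq60,seq59)),(seq35,seq50)); its 5 tips in alphabetical order are the answer.

seq35, seq50, seq59, seq60, seq73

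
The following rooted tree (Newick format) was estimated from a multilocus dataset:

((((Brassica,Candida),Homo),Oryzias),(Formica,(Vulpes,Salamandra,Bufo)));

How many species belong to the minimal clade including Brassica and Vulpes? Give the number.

The MRCA of Brassica and Vulpes is the root, so the clade is the entire tree.
That clade contains 8 terminal taxa: Brassica, Bufo, Candida, Formica, Homo, Oryzias, Salamandra, Vulpes.

8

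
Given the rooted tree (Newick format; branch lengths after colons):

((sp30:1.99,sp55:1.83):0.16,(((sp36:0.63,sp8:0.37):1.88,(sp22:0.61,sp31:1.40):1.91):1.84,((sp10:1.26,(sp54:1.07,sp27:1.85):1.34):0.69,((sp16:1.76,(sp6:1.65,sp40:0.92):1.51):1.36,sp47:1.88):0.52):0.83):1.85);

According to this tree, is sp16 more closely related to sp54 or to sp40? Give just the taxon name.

The MRCA of sp16 and sp40 subtends (sp16,(sp6,sp40)) (3 taxa).
The MRCA of sp16 and sp54 subtends ((sp10,(sp54,sp27)),((sp16,(sp6,sp40)),sp47)) (7 taxa).
The first is nested inside the second, so sp16 shares a more recent common ancestor with sp40.

sp40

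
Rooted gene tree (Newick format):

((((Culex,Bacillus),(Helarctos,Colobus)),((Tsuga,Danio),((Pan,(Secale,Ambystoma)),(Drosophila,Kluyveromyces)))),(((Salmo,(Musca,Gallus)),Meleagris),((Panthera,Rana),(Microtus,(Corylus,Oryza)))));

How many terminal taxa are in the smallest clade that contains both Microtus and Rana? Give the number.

The MRCA of Microtus and Rana is the node subtending ((Panthera,Rana),(Microtus,(Corylus,Oryza))).
That clade contains 5 terminal taxa: Corylus, Microtus, Oryza, Panthera, Rana.

5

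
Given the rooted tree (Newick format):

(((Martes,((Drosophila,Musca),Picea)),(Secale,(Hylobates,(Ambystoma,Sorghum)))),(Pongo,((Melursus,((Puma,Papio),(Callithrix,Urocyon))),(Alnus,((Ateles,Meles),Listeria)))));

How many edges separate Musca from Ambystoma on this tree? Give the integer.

8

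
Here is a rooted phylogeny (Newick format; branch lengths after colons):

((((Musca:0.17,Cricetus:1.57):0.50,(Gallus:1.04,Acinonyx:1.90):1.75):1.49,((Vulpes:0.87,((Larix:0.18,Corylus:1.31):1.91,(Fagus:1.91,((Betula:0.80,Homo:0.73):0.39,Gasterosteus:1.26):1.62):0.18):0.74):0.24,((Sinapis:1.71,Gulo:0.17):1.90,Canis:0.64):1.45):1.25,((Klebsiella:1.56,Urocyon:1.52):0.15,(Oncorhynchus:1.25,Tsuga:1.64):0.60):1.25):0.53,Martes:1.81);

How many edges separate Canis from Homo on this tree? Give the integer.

The MRCA of Canis and Homo is the node subtending ((Vulpes,((Larix,Corylus),(Fagus,((Betula,Homo),Gasterosteus)))),((Sinapis,Gulo),Canis)).
From Canis up to that node: 2 branches. From Homo up to the same node: 6 branches. Total: 2 + 6 = 8.

8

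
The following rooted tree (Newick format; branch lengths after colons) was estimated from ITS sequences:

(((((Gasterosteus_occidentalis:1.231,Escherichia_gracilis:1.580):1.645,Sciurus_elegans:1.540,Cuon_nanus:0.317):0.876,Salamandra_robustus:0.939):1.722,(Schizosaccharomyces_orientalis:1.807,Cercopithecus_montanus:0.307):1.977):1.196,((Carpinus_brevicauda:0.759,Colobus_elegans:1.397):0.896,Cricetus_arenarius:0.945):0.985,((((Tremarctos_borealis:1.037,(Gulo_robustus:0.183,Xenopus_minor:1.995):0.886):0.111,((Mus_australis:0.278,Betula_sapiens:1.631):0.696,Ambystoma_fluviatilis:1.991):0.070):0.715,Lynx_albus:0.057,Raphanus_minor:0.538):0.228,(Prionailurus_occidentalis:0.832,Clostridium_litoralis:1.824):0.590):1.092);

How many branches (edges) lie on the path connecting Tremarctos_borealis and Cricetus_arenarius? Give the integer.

7

The MRCA of Tremarctos_borealis and Cricetus_arenarius is the root of the tree.
From Tremarctos_borealis up to that node: 5 branches. From Cricetus_arenarius up to the same node: 2 branches. Total: 5 + 2 = 7.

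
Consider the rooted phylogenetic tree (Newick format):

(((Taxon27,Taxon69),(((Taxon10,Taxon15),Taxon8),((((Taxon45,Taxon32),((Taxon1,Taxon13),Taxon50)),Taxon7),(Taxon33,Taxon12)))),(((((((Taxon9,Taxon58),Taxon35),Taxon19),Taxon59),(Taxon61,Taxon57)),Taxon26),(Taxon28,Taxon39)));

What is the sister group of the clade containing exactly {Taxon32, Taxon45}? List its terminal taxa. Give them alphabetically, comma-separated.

The clade containing exactly {Taxon32, Taxon45} attaches to the tree at the node subtending ((Taxon45,Taxon32),((Taxon1,Taxon13),Taxon50)).
The other lineage descending from that same node — the sister group — is ((Taxon1,Taxon13),Taxon50); its 3 tips in alphabetical order are the answer.

Taxon1, Taxon13, Taxon50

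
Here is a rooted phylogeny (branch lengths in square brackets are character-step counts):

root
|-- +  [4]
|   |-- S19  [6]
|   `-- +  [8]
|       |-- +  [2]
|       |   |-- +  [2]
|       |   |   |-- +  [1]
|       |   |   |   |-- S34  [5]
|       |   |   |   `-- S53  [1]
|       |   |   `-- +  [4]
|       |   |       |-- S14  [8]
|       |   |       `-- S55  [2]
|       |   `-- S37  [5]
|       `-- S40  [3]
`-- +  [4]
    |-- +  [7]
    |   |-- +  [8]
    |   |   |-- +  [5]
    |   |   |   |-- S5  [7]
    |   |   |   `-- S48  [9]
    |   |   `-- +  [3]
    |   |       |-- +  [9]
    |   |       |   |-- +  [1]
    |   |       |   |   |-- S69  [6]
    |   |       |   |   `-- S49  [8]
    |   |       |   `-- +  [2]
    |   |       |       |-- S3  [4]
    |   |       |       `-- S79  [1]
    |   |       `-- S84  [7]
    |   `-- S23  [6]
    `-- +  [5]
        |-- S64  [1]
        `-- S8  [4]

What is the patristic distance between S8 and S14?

The path runs S8 → … → MRCA → … → S14; the MRCA is the root of the tree.
Branch lengths along that path: 4 + 5 + 4 + 4 + 8 + 2 + 2 + 4 + 8 = 41.

41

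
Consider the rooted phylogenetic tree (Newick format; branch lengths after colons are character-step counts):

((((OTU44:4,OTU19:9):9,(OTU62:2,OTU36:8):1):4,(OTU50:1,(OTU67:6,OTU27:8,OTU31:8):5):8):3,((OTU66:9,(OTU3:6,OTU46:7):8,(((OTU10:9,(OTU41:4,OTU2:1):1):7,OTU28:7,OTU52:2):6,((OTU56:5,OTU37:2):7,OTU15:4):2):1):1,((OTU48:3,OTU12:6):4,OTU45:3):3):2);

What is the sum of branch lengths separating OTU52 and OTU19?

37

The path runs OTU52 → … → MRCA → … → OTU19; the MRCA is the root of the tree.
Branch lengths along that path: 2 + 6 + 1 + 1 + 2 + 3 + 4 + 9 + 9 = 37.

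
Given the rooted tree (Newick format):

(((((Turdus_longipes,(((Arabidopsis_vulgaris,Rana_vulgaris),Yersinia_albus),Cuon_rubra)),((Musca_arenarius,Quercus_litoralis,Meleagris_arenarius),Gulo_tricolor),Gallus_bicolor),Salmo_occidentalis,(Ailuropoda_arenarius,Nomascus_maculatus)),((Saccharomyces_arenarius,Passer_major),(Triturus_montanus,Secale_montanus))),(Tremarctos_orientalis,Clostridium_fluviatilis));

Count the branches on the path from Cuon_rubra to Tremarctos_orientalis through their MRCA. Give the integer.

8

The MRCA of Cuon_rubra and Tremarctos_orientalis is the root of the tree.
From Cuon_rubra up to that node: 6 branches. From Tremarctos_orientalis up to the same node: 2 branches. Total: 6 + 2 = 8.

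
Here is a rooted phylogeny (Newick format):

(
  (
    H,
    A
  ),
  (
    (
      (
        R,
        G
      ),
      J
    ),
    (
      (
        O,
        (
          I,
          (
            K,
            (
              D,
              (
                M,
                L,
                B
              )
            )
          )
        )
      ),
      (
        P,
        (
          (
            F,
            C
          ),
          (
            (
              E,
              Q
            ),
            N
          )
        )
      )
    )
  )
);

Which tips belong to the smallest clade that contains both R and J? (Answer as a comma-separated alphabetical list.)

G, J, R

Tracing R: it sits inside (R,G).
Tracing J: it sits inside ((R,G),J).
The smallest clade enclosing both is ((R,G),J); the answer is its 3 terminal taxa in alphabetical order.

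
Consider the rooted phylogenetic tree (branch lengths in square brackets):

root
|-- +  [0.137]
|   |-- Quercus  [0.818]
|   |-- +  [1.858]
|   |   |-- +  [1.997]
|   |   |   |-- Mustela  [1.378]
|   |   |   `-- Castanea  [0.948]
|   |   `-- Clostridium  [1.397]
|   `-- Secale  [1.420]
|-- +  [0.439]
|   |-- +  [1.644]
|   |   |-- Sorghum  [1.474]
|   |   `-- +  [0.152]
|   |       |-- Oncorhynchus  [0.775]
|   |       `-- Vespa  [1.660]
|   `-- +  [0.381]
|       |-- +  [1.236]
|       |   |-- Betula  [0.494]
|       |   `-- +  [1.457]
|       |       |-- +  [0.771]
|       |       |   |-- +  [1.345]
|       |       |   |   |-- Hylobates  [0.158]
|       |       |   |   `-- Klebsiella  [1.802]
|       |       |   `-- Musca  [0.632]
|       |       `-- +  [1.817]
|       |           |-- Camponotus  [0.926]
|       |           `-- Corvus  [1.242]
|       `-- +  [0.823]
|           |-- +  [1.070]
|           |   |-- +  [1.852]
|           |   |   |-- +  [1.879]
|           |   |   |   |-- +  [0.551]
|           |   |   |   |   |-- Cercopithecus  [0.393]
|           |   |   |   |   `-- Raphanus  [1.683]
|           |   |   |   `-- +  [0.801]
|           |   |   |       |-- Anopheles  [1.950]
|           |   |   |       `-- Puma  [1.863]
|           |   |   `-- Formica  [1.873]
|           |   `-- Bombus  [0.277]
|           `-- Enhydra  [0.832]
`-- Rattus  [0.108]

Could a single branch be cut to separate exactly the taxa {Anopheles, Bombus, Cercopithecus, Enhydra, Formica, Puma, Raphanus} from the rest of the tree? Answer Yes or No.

The most recent common ancestor of these taxa subtends (((((Cercopithecus,Raphanus),(Anopheles,Puma)),Formica),Bombus),Enhydra).
That clade has exactly 7 tips — every listed taxon and nothing else — so the group is monophyletic.

Yes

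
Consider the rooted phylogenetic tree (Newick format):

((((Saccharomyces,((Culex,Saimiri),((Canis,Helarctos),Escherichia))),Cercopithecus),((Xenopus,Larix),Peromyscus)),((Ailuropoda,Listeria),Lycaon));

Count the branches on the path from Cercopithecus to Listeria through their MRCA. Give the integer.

6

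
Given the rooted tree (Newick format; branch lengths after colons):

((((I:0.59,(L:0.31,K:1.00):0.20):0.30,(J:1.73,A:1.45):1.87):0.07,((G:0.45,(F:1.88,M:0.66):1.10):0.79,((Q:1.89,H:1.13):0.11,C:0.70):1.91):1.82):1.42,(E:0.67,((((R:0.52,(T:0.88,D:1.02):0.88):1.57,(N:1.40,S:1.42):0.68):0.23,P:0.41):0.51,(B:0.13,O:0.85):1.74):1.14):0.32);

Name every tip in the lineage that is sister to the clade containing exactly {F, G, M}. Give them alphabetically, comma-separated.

The clade containing exactly {F, G, M} attaches to the tree at the node subtending ((G,(F,M)),((Q,H),C)).
The other lineage descending from that same node — the sister group — is ((Q,H),C); its 3 tips in alphabetical order are the answer.

C, H, Q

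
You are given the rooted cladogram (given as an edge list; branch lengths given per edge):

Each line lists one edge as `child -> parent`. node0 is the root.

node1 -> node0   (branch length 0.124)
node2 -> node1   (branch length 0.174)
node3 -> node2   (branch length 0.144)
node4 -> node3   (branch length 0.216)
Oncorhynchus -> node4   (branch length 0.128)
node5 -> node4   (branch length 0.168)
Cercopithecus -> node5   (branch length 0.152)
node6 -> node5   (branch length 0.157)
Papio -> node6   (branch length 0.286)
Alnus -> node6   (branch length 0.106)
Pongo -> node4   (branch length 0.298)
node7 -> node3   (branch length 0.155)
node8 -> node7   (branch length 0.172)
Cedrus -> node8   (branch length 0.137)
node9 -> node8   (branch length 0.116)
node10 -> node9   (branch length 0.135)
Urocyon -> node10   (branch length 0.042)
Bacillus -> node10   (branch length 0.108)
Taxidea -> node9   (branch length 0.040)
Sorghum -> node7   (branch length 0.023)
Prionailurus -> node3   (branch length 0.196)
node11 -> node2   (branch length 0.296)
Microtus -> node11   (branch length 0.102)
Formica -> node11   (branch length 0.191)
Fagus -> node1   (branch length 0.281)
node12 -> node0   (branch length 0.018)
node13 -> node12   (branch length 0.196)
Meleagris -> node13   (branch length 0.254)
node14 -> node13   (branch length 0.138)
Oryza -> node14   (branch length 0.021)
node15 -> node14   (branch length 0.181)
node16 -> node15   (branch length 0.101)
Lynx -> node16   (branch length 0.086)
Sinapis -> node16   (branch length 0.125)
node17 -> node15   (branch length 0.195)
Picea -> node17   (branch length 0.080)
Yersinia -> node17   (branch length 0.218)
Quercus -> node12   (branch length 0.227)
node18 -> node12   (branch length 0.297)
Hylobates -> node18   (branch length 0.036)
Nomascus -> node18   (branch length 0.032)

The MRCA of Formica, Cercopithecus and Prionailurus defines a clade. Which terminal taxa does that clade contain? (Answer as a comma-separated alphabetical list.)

Tracing Formica: it sits inside (Microtus,Formica).
Tracing Cercopithecus: it sits inside (Cercopithecus,(Papio,Alnus)).
Tracing Prionailurus: it sits inside ((Oncorhynchus,(Cercopithecus,(Papio,Alnus)),Pongo),((Cedrus,((Urocyon,Bacillus),Taxidea)),Sorghum),Prionailurus).
The smallest clade enclosing all 3 is (((Oncorhynchus,(Cercopithecus,(Papio,Alnus)),Pongo),((Cedrus,((Urocyon,Bacillus),Taxidea)),Sorghum),Prionailurus),(Microtus,Formica)); the answer is its 13 terminal taxa in alphabetical order.

Alnus, Bacillus, Cedrus, Cercopithecus, Formica, Microtus, Oncorhynchus, Papio, Pongo, Prionailurus, Sorghum, Taxidea, Urocyon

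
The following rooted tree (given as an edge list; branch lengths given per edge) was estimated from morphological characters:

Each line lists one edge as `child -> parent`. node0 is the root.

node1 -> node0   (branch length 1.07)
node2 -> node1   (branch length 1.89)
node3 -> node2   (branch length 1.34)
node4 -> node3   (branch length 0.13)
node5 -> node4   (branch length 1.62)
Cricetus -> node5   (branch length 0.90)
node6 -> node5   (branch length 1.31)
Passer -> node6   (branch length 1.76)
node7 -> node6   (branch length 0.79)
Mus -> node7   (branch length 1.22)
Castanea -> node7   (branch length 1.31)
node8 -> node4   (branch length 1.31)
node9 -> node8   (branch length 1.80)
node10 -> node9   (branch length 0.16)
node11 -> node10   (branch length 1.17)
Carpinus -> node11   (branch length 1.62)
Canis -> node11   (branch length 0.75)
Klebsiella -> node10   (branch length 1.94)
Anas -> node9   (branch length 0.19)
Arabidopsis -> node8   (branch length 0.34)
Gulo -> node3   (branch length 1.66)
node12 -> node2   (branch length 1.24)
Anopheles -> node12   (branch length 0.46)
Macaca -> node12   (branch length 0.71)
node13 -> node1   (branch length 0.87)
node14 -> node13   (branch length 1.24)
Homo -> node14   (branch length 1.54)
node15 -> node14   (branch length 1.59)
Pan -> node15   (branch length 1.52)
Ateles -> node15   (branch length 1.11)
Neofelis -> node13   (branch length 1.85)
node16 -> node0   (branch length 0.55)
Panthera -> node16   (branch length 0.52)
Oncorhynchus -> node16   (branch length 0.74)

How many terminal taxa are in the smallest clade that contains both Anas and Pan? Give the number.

16

The MRCA of Anas and Pan is the node subtending (((((Cricetus,(Passer,(Mus,Castanea))),((((Carpinus,Canis),Klebsiella),Anas),Arabidopsis)),Gulo),(Anopheles,Macaca)),((Homo,(Pan,Ateles)),Neofelis)).
That clade contains 16 terminal taxa: Anas, Anopheles, Arabidopsis, Ateles, Canis, Carpinus, Castanea, Cricetus, Gulo, Homo, Klebsiella, Macaca, Mus, Neofelis, Pan, Passer.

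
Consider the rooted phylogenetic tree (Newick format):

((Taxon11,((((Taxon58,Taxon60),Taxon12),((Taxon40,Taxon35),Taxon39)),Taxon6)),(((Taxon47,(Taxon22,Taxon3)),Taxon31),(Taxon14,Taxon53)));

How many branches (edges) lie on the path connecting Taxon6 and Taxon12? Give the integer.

The MRCA of Taxon6 and Taxon12 is the node subtending ((((Taxon58,Taxon60),Taxon12),((Taxon40,Taxon35),Taxon39)),Taxon6).
From Taxon6 up to that node: 1 branch. From Taxon12 up to the same node: 3 branches. Total: 1 + 3 = 4.

4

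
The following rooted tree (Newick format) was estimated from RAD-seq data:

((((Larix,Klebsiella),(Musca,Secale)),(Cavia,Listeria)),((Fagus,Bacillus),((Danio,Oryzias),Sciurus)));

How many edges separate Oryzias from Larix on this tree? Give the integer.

8

The MRCA of Oryzias and Larix is the root of the tree.
From Oryzias up to that node: 4 branches. From Larix up to the same node: 4 branches. Total: 4 + 4 = 8.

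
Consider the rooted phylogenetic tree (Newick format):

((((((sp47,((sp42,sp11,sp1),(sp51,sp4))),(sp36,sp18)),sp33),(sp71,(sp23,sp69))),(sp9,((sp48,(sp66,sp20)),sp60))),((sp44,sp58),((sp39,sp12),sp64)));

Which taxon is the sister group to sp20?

sp66

sp20 attaches to the tree at the node subtending (sp66,sp20).
The other lineage descending from that same node — the sister group — is the single tip sp66.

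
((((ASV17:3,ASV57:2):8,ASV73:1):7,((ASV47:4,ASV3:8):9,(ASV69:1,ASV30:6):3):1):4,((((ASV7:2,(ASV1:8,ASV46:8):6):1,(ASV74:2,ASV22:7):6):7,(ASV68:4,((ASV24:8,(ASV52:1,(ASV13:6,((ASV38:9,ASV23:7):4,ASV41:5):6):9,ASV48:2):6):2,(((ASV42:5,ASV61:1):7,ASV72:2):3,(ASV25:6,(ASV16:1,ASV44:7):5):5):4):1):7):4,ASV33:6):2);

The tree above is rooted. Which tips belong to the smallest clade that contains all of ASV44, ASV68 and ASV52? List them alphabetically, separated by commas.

ASV13, ASV16, ASV23, ASV24, ASV25, ASV38, ASV41, ASV42, ASV44, ASV48, ASV52, ASV61, ASV68, ASV72

Tracing ASV44: it sits inside (ASV16,ASV44).
Tracing ASV68: it sits inside (ASV68,((ASV24,(ASV52,(ASV13,((ASV38,ASV23),ASV41)),ASV48)),(((ASV42,ASV61),ASV72),(ASV25,(ASV16,ASV44))))).
Tracing ASV52: it sits inside (ASV52,(ASV13,((ASV38,ASV23),ASV41)),ASV48).
The smallest clade enclosing all 3 is (ASV68,((ASV24,(ASV52,(ASV13,((ASV38,ASV23),ASV41)),ASV48)),(((ASV42,ASV61),ASV72),(ASV25,(ASV16,ASV44))))); the answer is its 14 terminal taxa in alphabetical order.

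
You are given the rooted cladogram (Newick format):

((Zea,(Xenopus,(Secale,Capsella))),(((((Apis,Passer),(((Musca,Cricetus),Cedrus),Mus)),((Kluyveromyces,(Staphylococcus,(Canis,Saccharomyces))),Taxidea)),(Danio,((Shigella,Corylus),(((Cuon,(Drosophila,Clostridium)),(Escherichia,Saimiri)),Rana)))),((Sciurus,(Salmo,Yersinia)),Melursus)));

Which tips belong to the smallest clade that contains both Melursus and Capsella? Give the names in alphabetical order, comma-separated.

Tracing Melursus: it sits inside ((Sciurus,(Salmo,Yersinia)),Melursus).
Tracing Capsella: it sits inside (Secale,Capsella).
The smallest clade enclosing both is the whole tree (their MRCA is the root), so the answer is all 28 tips in alphabetical order.

Apis, Canis, Capsella, Cedrus, Clostridium, Corylus, Cricetus, Cuon, Danio, Drosophila, Escherichia, Kluyveromyces, Melursus, Mus, Musca, Passer, Rana, Saccharomyces, Saimiri, Salmo, Sciurus, Secale, Shigella, Staphylococcus, Taxidea, Xenopus, Yersinia, Zea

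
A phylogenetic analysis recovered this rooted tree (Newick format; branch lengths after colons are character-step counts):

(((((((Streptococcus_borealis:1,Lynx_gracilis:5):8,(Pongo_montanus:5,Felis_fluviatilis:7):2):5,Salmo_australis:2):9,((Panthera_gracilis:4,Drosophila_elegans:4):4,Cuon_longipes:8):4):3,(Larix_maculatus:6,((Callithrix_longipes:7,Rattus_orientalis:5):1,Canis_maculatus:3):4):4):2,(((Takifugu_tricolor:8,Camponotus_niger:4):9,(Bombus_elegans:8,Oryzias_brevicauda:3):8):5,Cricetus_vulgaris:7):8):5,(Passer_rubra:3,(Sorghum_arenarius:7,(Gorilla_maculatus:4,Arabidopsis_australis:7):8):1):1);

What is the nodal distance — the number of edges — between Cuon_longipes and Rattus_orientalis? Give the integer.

7

The MRCA of Cuon_longipes and Rattus_orientalis is the node subtending (((((Streptococcus_borealis,Lynx_gracilis),(Pongo_montanus,Felis_fluviatilis)),Salmo_australis),((Panthera_gracilis,Drosophila_elegans),Cuon_longipes)),(Larix_maculatus,((Callithrix_longipes,Rattus_orientalis),Canis_maculatus))).
From Cuon_longipes up to that node: 3 branches. From Rattus_orientalis up to the same node: 4 branches. Total: 3 + 4 = 7.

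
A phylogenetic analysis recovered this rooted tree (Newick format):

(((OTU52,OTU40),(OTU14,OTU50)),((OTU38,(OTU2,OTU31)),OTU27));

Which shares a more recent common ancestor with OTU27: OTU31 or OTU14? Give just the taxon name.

OTU31

The MRCA of OTU27 and OTU31 subtends ((OTU38,(OTU2,OTU31)),OTU27) (4 taxa).
The MRCA of OTU27 and OTU14 is the root, subtending the entire tree (8 taxa).
The first is nested inside the second, so OTU27 shares a more recent common ancestor with OTU31.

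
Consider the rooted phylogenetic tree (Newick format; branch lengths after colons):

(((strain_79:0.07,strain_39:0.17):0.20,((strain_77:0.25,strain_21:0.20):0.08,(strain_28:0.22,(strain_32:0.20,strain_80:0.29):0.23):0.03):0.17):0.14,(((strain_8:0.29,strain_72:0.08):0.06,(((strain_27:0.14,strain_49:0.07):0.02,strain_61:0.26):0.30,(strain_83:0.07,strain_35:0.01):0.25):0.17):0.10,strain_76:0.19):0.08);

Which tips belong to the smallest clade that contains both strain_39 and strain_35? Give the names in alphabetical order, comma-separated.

Tracing strain_39: it sits inside (strain_79,strain_39).
Tracing strain_35: it sits inside (strain_83,strain_35).
The smallest clade enclosing both is the whole tree (their MRCA is the root), so the answer is all 15 tips in alphabetical order.

strain_21, strain_27, strain_28, strain_32, strain_35, strain_39, strain_49, strain_61, strain_72, strain_76, strain_77, strain_79, strain_8, strain_80, strain_83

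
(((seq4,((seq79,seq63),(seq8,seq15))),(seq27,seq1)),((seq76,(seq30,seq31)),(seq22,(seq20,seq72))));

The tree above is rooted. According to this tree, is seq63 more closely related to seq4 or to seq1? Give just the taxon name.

seq4

The MRCA of seq63 and seq4 subtends (seq4,((seq79,seq63),(seq8,seq15))) (5 taxa).
The MRCA of seq63 and seq1 subtends ((seq4,((seq79,seq63),(seq8,seq15))),(seq27,seq1)) (7 taxa).
The first is nested inside the second, so seq63 shares a more recent common ancestor with seq4.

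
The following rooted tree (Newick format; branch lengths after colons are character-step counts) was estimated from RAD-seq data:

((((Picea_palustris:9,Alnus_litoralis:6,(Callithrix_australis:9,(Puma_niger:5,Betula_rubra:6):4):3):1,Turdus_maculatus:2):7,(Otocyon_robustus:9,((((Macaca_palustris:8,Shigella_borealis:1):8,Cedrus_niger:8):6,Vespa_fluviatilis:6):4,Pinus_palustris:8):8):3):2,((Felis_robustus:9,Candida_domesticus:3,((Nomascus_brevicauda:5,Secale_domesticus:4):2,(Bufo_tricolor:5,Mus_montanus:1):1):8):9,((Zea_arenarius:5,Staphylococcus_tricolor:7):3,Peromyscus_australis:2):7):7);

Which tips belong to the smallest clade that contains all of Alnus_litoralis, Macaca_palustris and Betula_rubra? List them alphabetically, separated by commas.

Tracing Alnus_litoralis: it sits inside (Picea_palustris,Alnus_litoralis,(Callithrix_australis,(Puma_niger,Betula_rubra))).
Tracing Macaca_palustris: it sits inside (Macaca_palustris,Shigella_borealis).
Tracing Betula_rubra: it sits inside (Puma_niger,Betula_rubra).
The smallest clade enclosing all 3 is (((Picea_palustris,Alnus_litoralis,(Callithrix_australis,(Puma_niger,Betula_rubra))),Turdus_maculatus),(Otocyon_robustus,((((Macaca_palustris,Shigella_borealis),Cedrus_niger),Vespa_fluviatilis),Pinus_palustris))); the answer is its 12 terminal taxa in alphabetical order.

Alnus_litoralis, Betula_rubra, Callithrix_australis, Cedrus_niger, Macaca_palustris, Otocyon_robustus, Picea_palustris, Pinus_palustris, Puma_niger, Shigella_borealis, Turdus_maculatus, Vespa_fluviatilis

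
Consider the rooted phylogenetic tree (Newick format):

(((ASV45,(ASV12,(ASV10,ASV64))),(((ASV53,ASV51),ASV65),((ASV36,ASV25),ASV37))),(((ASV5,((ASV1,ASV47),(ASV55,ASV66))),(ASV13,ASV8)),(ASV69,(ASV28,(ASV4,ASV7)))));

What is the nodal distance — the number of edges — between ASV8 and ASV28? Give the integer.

6

The MRCA of ASV8 and ASV28 is the node subtending (((ASV5,((ASV1,ASV47),(ASV55,ASV66))),(ASV13,ASV8)),(ASV69,(ASV28,(ASV4,ASV7)))).
From ASV8 up to that node: 3 branches. From ASV28 up to the same node: 3 branches. Total: 3 + 3 = 6.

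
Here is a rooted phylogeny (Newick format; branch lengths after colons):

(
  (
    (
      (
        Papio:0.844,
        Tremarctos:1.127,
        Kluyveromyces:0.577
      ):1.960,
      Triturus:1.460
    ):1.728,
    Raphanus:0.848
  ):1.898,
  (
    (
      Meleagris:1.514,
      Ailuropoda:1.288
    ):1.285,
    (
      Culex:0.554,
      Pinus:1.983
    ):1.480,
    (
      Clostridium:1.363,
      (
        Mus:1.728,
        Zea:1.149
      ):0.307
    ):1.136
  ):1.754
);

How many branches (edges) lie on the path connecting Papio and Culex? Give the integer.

The MRCA of Papio and Culex is the root of the tree.
From Papio up to that node: 4 branches. From Culex up to the same node: 3 branches. Total: 4 + 3 = 7.

7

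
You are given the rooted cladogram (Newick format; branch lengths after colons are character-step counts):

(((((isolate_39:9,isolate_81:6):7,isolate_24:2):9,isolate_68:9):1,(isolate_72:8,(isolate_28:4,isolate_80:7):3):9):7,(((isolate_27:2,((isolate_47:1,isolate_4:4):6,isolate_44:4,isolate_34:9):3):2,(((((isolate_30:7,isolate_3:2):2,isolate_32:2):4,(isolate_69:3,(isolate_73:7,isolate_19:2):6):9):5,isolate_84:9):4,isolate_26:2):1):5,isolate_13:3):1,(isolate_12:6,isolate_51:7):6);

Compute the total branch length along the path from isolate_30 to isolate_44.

The path runs isolate_30 → … → MRCA → … → isolate_44; the MRCA is the node subtending ((isolate_27,((isolate_47,isolate_4),isolate_44,isolate_34)),(((((isolate_30,isolate_3),isolate_32),(isolate_69,(isolate_73,isolate_19))),isolate_84),isolate_26)).
Branch lengths along that path: 7 + 2 + 4 + 5 + 4 + 1 + 2 + 3 + 4 = 32.

32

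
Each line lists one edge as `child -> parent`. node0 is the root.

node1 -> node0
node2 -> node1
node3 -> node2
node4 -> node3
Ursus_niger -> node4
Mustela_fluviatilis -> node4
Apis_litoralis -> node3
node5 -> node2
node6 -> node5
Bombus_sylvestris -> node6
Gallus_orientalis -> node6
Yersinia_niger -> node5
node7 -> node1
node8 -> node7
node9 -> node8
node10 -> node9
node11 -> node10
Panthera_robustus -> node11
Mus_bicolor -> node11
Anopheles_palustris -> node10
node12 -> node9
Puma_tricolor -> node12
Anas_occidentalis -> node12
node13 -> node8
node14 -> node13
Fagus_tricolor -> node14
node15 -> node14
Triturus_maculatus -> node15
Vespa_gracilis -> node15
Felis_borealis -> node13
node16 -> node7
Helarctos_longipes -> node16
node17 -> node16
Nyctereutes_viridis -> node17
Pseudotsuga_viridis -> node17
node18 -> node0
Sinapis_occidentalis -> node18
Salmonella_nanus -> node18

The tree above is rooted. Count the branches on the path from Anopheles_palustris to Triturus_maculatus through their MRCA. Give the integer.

7

The MRCA of Anopheles_palustris and Triturus_maculatus is the node subtending ((((Panthera_robustus,Mus_bicolor),Anopheles_palustris),(Puma_tricolor,Anas_occidentalis)),((Fagus_tricolor,(Triturus_maculatus,Vespa_gracilis)),Felis_borealis)).
From Anopheles_palustris up to that node: 3 branches. From Triturus_maculatus up to the same node: 4 branches. Total: 3 + 4 = 7.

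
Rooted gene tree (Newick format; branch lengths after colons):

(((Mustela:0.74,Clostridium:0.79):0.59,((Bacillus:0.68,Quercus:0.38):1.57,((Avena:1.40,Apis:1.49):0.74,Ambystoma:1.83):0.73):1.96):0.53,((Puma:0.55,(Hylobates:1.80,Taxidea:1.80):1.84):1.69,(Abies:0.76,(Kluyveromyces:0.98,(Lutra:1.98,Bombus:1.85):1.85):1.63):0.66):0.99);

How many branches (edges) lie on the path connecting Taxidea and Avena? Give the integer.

The MRCA of Taxidea and Avena is the root of the tree.
From Taxidea up to that node: 4 branches. From Avena up to the same node: 5 branches. Total: 4 + 5 = 9.

9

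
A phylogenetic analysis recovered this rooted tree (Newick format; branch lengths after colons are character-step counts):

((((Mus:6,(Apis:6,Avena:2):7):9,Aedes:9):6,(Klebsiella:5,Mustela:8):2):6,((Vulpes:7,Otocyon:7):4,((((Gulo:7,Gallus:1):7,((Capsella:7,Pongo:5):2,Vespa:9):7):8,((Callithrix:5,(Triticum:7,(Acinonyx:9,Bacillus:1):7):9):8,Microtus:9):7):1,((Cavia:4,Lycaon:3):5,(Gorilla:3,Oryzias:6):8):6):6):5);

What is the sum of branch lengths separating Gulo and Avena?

64

The path runs Gulo → … → MRCA → … → Avena; the MRCA is the root of the tree.
Branch lengths along that path: 7 + 7 + 8 + 1 + 6 + 5 + 6 + 6 + 9 + 7 + 2 = 64.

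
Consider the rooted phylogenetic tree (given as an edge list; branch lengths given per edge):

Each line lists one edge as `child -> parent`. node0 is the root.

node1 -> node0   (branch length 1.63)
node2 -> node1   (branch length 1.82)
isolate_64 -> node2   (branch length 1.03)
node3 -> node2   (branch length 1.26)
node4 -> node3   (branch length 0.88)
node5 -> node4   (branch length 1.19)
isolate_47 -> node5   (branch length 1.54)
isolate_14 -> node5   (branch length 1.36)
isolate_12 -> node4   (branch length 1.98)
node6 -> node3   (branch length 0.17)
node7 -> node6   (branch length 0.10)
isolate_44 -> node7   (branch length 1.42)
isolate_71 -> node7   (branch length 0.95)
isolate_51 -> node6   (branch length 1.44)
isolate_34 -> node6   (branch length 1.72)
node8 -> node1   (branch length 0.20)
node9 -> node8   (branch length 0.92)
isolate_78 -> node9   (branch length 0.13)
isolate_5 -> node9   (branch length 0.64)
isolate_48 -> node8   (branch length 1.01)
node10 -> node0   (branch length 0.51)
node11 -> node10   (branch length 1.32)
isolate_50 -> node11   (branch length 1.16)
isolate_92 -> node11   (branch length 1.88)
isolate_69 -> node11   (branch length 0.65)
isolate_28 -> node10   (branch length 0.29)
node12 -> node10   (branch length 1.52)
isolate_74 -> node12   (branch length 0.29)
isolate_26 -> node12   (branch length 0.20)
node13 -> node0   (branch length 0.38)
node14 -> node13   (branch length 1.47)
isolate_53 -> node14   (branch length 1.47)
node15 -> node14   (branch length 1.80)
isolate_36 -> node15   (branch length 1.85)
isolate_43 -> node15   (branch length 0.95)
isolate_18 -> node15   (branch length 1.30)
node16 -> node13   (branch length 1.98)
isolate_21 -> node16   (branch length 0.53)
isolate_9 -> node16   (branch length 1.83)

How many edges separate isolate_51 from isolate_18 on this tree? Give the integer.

The MRCA of isolate_51 and isolate_18 is the root of the tree.
From isolate_51 up to that node: 5 branches. From isolate_18 up to the same node: 4 branches. Total: 5 + 4 = 9.

9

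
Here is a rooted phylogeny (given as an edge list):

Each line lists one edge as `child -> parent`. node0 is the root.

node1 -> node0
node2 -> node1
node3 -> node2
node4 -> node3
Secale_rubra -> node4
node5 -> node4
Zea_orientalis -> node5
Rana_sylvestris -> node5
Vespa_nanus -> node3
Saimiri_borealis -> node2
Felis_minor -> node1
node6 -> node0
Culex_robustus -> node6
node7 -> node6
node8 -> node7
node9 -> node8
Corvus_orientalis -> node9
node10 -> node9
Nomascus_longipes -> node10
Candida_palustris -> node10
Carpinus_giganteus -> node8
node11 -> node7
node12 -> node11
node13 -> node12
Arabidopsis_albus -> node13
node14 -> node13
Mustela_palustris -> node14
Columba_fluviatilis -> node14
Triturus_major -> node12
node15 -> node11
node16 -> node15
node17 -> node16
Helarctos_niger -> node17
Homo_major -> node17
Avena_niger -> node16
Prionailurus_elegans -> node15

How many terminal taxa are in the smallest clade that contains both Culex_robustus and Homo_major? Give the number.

The MRCA of Culex_robustus and Homo_major is the node subtending (Culex_robustus,(((Corvus_orientalis,(Nomascus_longipes,Candida_palustris)),Carpinus_giganteus),(((Arabidopsis_albus,(Mustela_palustris,Columba_fluviatilis)),Triturus_major),(((Helarctos_niger,Homo_major),Avena_niger),Prionailurus_elegans)))).
That clade contains 13 terminal taxa: Arabidopsis_albus, Avena_niger, Candida_palustris, Carpinus_giganteus, Columba_fluviatilis, Corvus_orientalis, Culex_robustus, Helarctos_niger, Homo_major, Mustela_palustris, Nomascus_longipes, Prionailurus_elegans, Triturus_major.

13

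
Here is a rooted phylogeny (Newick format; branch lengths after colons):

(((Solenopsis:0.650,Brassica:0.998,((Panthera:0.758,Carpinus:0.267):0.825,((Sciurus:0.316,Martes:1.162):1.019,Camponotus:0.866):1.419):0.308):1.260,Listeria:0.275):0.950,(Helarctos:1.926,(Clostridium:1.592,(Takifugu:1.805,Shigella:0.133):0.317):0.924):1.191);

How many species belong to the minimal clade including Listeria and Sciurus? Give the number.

8

The MRCA of Listeria and Sciurus is the node subtending ((Solenopsis,Brassica,((Panthera,Carpinus),((Sciurus,Martes),Camponotus))),Listeria).
That clade contains 8 terminal taxa: Brassica, Camponotus, Carpinus, Listeria, Martes, Panthera, Sciurus, Solenopsis.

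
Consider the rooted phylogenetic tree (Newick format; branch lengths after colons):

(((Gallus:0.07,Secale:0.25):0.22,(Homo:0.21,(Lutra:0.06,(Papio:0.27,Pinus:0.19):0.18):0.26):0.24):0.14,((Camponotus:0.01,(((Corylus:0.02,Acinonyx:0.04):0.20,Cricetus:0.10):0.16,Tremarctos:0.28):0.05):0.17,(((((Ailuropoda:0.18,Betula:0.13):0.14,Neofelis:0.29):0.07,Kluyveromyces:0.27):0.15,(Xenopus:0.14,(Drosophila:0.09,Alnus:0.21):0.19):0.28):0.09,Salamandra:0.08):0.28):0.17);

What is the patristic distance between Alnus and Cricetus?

The path runs Alnus → … → MRCA → … → Cricetus; the MRCA is the node subtending ((Camponotus,(((Corylus,Acinonyx),Cricetus),Tremarctos)),(((((Ailuropoda,Betula),Neofelis),Kluyveromyces),(Xenopus,(Drosophila,Alnus))),Salamandra)).
Branch lengths along that path: 0.21 + 0.19 + 0.28 + 0.09 + 0.28 + 0.17 + 0.05 + 0.16 + 0.10 = 1.53.

1.53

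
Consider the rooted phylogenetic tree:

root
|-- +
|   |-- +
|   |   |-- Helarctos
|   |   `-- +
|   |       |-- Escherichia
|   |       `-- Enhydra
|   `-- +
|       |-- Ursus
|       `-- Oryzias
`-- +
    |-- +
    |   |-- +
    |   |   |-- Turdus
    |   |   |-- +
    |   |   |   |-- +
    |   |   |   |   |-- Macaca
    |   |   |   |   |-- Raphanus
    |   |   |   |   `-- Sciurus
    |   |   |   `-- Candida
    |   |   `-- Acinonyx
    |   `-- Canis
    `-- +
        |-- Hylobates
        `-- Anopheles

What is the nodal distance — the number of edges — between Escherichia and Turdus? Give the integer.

The MRCA of Escherichia and Turdus is the root of the tree.
From Escherichia up to that node: 4 branches. From Turdus up to the same node: 4 branches. Total: 4 + 4 = 8.

8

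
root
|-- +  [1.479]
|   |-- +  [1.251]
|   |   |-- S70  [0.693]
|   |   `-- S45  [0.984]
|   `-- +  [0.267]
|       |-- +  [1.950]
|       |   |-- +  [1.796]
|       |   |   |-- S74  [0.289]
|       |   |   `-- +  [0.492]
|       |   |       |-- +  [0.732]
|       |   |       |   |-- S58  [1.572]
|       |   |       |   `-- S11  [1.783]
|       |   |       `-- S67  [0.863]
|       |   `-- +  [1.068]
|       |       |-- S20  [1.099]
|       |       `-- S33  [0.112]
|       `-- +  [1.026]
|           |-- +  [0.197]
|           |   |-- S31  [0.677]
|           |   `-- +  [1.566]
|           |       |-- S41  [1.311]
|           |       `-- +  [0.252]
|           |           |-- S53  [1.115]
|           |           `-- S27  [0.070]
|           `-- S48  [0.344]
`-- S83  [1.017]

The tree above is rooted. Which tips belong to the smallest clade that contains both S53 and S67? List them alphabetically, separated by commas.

S11, S20, S27, S31, S33, S41, S48, S53, S58, S67, S74

Tracing S53: it sits inside (S53,S27).
Tracing S67: it sits inside ((S58,S11),S67).
The smallest clade enclosing both is (((S74,((S58,S11),S67)),(S20,S33)),((S31,(S41,(S53,S27))),S48)); the answer is its 11 terminal taxa in alphabetical order.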